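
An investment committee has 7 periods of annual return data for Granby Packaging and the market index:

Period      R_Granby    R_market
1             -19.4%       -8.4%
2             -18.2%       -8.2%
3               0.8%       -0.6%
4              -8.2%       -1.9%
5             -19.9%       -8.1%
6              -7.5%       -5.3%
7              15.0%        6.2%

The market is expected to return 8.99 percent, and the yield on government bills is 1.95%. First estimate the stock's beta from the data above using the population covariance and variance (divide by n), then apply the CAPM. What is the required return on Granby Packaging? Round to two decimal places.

Mean R_i = (-19.4 − 18.2 + 0.8 − 8.2 − 19.9 − 7.5 + 15.0) / 7 = -8.2000%
Mean R_m = (-8.4 − 8.2 − 0.6 − 1.9 − 8.1 − 5.3 + 6.2) / 7 = -3.7571%
Σ(R_i − R̄_i)(R_m − R̄_m) = 405.5800  ⇒  Cov = 405.5800 / 7 = 57.9400
Σ(R_m − R̄_m)² = 175.0971  ⇒  Var(R_m) = 175.0971 / 7 = 25.0139
β = Cov / Var(R_m) = 57.9400 / 25.0139 = 2.3163
MRP = 8.99% − 1.95% = 7.04%
E(R) = R_f + β × MRP = 1.95% + 2.3163 × 7.04% = 18.26%

18.26%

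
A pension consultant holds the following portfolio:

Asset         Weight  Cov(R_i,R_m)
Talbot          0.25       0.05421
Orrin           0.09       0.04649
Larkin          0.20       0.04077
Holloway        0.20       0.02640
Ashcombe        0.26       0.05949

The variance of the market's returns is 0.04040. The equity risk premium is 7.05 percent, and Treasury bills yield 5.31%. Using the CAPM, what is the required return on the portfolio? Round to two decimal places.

13.45%

β_Talbot = 0.05421 / 0.04040 = 1.3418
β_Orrin = 0.04649 / 0.04040 = 1.1507
β_Larkin = 0.04077 / 0.04040 = 1.0092
β_Holloway = 0.02640 / 0.04040 = 0.6535
β_Ashcombe = 0.05949 / 0.04040 = 1.4725
β_P = Σ w_i β_i = 0.25×1.3418 + 0.09×1.1507 + 0.20×1.0092 + 0.20×0.6535 + 0.26×1.4725 = 1.1544
E(R_P) = R_f + β_P × MRP = 5.31% + 1.1544 × 7.05% = 13.45%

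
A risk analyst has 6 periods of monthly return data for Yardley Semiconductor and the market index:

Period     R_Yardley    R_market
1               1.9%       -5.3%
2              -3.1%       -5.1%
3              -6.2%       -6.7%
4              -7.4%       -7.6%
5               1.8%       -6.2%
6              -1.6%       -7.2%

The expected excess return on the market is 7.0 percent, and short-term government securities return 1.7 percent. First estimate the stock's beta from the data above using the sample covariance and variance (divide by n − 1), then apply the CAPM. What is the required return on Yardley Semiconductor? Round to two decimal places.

17.05%

Mean R_i = (1.9 − 3.1 − 6.2 − 7.4 + 1.8 − 1.6) / 6 = -2.4333%
Mean R_m = (-5.3 − 5.1 − 6.7 − 7.6 − 6.2 − 7.2) / 6 = -6.3500%
Σ(R_i − R̄_i)(R_m − R̄_m) = 11.1700  ⇒  Cov = 11.1700 / 5 = 2.2340
Σ(R_m − R̄_m)² = 5.0950  ⇒  Var(R_m) = 5.0950 / 5 = 1.0190
β = Cov / Var(R_m) = 2.2340 / 1.0190 = 2.1923
E(R) = R_f + β × MRP = 1.7% + 2.1923 × 7.0% = 17.05%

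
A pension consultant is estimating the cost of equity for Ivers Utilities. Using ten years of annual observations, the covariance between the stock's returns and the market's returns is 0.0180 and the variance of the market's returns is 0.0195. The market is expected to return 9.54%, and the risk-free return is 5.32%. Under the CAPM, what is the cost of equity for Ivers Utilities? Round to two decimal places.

9.22%

β = Cov(R_i, R_m) / Var(R_m) = 0.0180 / 0.0195 = 0.9231
MRP = 9.54% − 5.32% = 4.22%
E(R) = R_f + β × MRP = 5.32% + 0.9231 × 4.22% = 9.22%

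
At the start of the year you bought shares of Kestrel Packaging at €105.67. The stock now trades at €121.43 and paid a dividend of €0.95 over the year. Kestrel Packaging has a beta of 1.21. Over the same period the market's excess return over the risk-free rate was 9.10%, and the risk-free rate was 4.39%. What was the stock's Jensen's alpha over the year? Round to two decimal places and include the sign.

Realised HPR = (P1 + D1 − P0) / P0 = (121.43 + 0.95 − 105.67) / 105.67 = 16.71 / 105.67 = 15.8134%
CAPM required = R_f + β·MRP = 4.39% + 1.21 × 9.10% = 15.4010%
α = realised − required = 15.8134% − 15.4010% = +0.41%

+0.41%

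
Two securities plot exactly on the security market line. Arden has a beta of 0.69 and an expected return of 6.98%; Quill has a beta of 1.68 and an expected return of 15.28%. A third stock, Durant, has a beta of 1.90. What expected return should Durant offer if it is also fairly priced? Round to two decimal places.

17.12%

MRP (SML slope) = (15.28% − 6.98%) / (1.68 − 0.69) = 8.30% / 0.99 = 8.3838%
R_f (intercept) = 6.98% − 0.69 × 8.3838% = 1.1952%
E(R_Durant) = R_f + β × MRP = 1.1952% + 1.90 × 8.3838% = 17.12%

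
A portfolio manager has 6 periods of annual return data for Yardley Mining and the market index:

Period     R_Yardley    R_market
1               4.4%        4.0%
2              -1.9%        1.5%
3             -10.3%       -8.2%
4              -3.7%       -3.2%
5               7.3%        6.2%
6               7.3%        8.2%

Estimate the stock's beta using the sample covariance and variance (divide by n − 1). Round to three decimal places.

1.118

Mean R_i = (4.4 − 1.9 − 10.3 − 3.7 + 7.3 + 7.3) / 6 = 0.5167%
Mean R_m = (4.0 + 1.5 − 8.2 − 3.2 + 6.2 + 8.2) / 6 = 1.4167%
Σ(R_i − R̄_i)(R_m − R̄_m) = 211.7783  ⇒  Cov = 211.7783 / 5 = 42.3557
Σ(R_m − R̄_m)² = 189.3683  ⇒  Var(R_m) = 189.3683 / 5 = 37.8737
β = Cov / Var(R_m) = 42.3557 / 37.8737 = 1.1183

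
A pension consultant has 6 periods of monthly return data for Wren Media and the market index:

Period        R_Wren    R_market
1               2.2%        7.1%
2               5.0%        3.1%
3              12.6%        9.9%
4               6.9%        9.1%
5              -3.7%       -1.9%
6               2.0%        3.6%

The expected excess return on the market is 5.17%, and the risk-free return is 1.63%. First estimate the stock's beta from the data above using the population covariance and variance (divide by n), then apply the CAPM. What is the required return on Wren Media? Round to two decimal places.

Mean R_i = (2.2 + 5.0 + 12.6 + 6.9 − 3.7 + 2.0) / 6 = 4.1667%
Mean R_m = (7.1 + 3.1 + 9.9 + 9.1 − 1.9 + 3.6) / 6 = 5.1500%
Σ(R_i − R̄_i)(R_m − R̄_m) = 104.1300  ⇒  Cov = 104.1300 / 6 = 17.3550
Σ(R_m − R̄_m)² = 98.2750  ⇒  Var(R_m) = 98.2750 / 6 = 16.3792
β = Cov / Var(R_m) = 17.3550 / 16.3792 = 1.0596
E(R) = R_f + β × MRP = 1.63% + 1.0596 × 5.17% = 7.11%

7.11%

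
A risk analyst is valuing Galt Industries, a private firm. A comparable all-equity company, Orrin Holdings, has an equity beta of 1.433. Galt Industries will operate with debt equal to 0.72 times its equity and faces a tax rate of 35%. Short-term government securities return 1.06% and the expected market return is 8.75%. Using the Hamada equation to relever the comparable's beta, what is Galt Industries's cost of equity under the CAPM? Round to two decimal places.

17.24%

β_L = β_U × [1 + (1 − t)(D/E)] = 1.433 × [1 + (1 − 0.35) × 0.72]
    = 1.433 × [1 + 0.65 × 0.72] = 1.433 × 1.4680 = 2.1036
MRP = 8.75% − 1.06% = 7.69%
E(R) = R_f + β_L × MRP = 1.06% + 2.1036 × 7.69% = 17.24%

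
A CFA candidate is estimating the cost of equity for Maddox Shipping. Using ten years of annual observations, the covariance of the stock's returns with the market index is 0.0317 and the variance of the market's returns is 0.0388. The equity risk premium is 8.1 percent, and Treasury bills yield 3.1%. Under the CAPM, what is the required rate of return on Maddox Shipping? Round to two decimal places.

9.72%

β = Cov(R_i, R_m) / Var(R_m) = 0.0317 / 0.0388 = 0.8170
E(R) = R_f + β × MRP = 3.1% + 0.8170 × 8.1% = 9.72%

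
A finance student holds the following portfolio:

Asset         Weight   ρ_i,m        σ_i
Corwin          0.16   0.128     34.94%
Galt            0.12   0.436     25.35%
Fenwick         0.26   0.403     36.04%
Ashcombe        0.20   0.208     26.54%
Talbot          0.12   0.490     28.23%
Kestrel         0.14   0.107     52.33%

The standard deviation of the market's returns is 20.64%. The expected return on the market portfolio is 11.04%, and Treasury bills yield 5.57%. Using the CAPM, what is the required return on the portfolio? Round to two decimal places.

8.05%

β_Corwin = 0.128 × 34.94% / 20.64% = 0.2167
β_Galt = 0.436 × 25.35% / 20.64% = 0.5355
β_Fenwick = 0.403 × 36.04% / 20.64% = 0.7037
β_Ashcombe = 0.208 × 26.54% / 20.64% = 0.2675
β_Talbot = 0.490 × 28.23% / 20.64% = 0.6702
β_Kestrel = 0.107 × 52.33% / 20.64% = 0.2713
β_P = Σ w_i β_i = 0.16×0.2167 + 0.12×0.5355 + 0.26×0.7037 + 0.20×0.2675 + 0.12×0.6702 + 0.14×0.2713 = 0.4538
MRP = 11.04% − 5.57% = 5.47%
E(R_P) = R_f + β_P × MRP = 5.57% + 0.4538 × 5.47% = 8.05%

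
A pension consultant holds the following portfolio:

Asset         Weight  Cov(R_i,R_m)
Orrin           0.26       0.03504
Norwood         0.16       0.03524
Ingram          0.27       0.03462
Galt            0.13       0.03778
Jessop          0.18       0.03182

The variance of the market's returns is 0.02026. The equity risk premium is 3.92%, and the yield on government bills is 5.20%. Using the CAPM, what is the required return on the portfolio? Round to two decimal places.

β_Orrin = 0.03504 / 0.02026 = 1.7295
β_Norwood = 0.03524 / 0.02026 = 1.7394
β_Ingram = 0.03462 / 0.02026 = 1.7088
β_Galt = 0.03778 / 0.02026 = 1.8648
β_Jessop = 0.03182 / 0.02026 = 1.5706
β_P = Σ w_i β_i = 0.26×1.7295 + 0.16×1.7394 + 0.27×1.7088 + 0.13×1.8648 + 0.18×1.5706 = 1.7145
E(R_P) = R_f + β_P × MRP = 5.20% + 1.7145 × 3.92% = 11.92%

11.92%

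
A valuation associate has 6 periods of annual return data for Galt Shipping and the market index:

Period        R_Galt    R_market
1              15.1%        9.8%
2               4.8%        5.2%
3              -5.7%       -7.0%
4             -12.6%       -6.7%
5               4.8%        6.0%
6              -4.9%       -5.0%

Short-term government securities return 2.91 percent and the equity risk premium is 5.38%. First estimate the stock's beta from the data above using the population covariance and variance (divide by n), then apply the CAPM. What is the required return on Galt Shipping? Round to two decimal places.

Mean R_i = (15.1 + 4.8 − 5.7 − 12.6 + 4.8 − 4.9) / 6 = 0.2500%
Mean R_m = (9.8 + 5.2 − 7.0 − 6.7 + 6.0 − 5.0) / 6 = 0.3833%
Σ(R_i − R̄_i)(R_m − R̄_m) = 349.9850  ⇒  Cov = 349.9850 / 6 = 58.3308
Σ(R_m − R̄_m)² = 277.0883  ⇒  Var(R_m) = 277.0883 / 6 = 46.1814
β = Cov / Var(R_m) = 58.3308 / 46.1814 = 1.2631
E(R) = R_f + β × MRP = 2.91% + 1.2631 × 5.38% = 9.71%

9.71%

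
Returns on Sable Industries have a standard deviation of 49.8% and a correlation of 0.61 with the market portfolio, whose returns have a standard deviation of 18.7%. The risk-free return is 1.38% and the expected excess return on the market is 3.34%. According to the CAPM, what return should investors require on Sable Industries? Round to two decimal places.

6.81%

β = ρ × σ_i / σ_m = 0.61 × 49.8% / 18.7% = 1.6245
E(R) = 1.38% + 1.6245 × 3.34% = 6.81%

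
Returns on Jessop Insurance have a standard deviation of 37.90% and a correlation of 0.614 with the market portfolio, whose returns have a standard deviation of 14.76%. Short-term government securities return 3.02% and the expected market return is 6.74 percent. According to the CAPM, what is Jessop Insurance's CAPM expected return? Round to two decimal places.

β = ρ × σ_i / σ_m = 0.614 × 37.90% / 14.76% = 1.5766
MRP = 6.74% − 3.02% = 3.72%
E(R) = 3.02% + 1.5766 × 3.72% = 8.88%

8.88%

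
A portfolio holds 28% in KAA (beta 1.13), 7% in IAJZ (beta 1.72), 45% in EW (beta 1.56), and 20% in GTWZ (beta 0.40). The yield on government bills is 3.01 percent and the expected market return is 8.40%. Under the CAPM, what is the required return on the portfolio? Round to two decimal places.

9.58%

β_P = Σ w_i β_i = 0.28×1.13 + 0.07×1.72 + 0.45×1.56 + 0.20×0.40 = 1.2188
MRP = 8.40% − 3.01% = 5.39%
E(R_P) = R_f + β_P × MRP = 3.01% + 1.2188 × 5.39% = 9.58%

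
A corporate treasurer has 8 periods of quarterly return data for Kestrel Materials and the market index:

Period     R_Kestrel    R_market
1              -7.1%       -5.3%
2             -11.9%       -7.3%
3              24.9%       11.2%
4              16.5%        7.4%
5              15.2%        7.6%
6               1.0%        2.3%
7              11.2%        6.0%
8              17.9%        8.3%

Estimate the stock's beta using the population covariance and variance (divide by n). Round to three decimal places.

Mean R_i = (-7.1 − 11.9 + 24.9 + 16.5 + 15.2 + 1.0 + 11.2 + 17.9) / 8 = 8.4625%
Mean R_m = (-5.3 − 7.3 + 11.2 + 7.4 + 7.6 + 2.3 + 6.0 + 8.3) / 8 = 3.7750%
Σ(R_i − R̄_i)(R_m − R̄_m) = 603.5025  ⇒  Cov = 603.5025 / 8 = 75.4378
Σ(R_m − R̄_m)² = 315.5150  ⇒  Var(R_m) = 315.5150 / 8 = 39.4394
β = Cov / Var(R_m) = 75.4378 / 39.4394 = 1.9128

1.913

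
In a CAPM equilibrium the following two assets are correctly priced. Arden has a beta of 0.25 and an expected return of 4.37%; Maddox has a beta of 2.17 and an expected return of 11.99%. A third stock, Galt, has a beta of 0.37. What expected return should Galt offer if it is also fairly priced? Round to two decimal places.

MRP (SML slope) = (11.99% − 4.37%) / (2.17 − 0.25) = 7.62% / 1.92 = 3.9688%
R_f (intercept) = 4.37% − 0.25 × 3.9688% = 3.3778%
E(R_Galt) = R_f + β × MRP = 3.3778% + 0.37 × 3.9688% = 4.85%

4.85%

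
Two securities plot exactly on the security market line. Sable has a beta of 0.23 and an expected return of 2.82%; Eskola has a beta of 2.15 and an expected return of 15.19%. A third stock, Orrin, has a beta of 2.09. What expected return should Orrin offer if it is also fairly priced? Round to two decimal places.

14.80%

MRP (SML slope) = (15.19% − 2.82%) / (2.15 − 0.23) = 12.37% / 1.92 = 6.4427%
R_f (intercept) = 2.82% − 0.23 × 6.4427% = 1.3382%
E(R_Orrin) = R_f + β × MRP = 1.3382% + 2.09 × 6.4427% = 14.80%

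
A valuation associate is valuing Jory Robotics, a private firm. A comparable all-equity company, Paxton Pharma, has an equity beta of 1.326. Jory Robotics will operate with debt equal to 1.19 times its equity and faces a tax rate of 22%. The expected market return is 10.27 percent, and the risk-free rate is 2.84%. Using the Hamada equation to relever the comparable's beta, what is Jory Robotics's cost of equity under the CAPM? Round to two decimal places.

21.84%

β_L = β_U × [1 + (1 − t)(D/E)] = 1.326 × [1 + (1 − 0.22) × 1.19]
    = 1.326 × [1 + 0.78 × 1.19] = 1.326 × 1.9282 = 2.5568
MRP = 10.27% − 2.84% = 7.43%
E(R) = R_f + β_L × MRP = 2.84% + 2.5568 × 7.43% = 21.84%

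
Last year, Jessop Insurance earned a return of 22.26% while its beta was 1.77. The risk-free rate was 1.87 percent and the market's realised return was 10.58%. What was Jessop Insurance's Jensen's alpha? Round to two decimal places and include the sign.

Market excess return = 10.58% − 1.87% = 8.71%
CAPM benchmark = R_f + β(R_m − R_f) = 1.87% + 1.77 × 8.71% = 17.2867%
α = actual − benchmark = 22.26% − 17.2867% = +4.97%

+4.97%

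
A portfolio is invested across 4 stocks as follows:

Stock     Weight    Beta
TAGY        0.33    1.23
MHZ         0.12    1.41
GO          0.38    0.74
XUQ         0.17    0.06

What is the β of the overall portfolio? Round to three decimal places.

0.867

β_P = Σ w_i β_i = 0.33×1.23 + 0.12×1.41 + 0.38×0.74 + 0.17×0.06 = 0.8665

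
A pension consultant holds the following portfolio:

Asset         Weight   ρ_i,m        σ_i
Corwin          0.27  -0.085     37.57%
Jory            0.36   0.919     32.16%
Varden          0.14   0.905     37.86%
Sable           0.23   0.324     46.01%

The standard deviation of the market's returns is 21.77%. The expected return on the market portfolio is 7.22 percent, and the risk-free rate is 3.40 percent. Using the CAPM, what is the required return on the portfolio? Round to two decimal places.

6.56%

β_Corwin = -0.085 × 37.57% / 21.77% = -0.1467
β_Jory = 0.919 × 32.16% / 21.77% = 1.3576
β_Varden = 0.905 × 37.86% / 21.77% = 1.5739
β_Sable = 0.324 × 46.01% / 21.77% = 0.6848
β_P = Σ w_i β_i = 0.27×-0.1467 + 0.36×1.3576 + 0.14×1.5739 + 0.23×0.6848 = 0.8270
MRP = 7.22% − 3.40% = 3.82%
E(R_P) = R_f + β_P × MRP = 3.40% + 0.8270 × 3.82% = 6.56%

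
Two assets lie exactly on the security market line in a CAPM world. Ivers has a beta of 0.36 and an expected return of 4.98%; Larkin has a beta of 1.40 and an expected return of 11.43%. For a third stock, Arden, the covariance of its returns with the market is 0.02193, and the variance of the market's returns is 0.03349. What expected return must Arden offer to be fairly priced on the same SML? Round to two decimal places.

MRP = (11.43% − 4.98%) / (1.40 − 0.36) = 6.2019%
R_f = 4.98% − 0.36 × 6.2019% = 2.7473%
β_Arden = Cov / Var(R_m) = 0.02193 / 0.03349 = 0.6548
E(R_Arden) = R_f + β × MRP = 2.7473% + 0.6548 × 6.2019% = 6.81%

6.81%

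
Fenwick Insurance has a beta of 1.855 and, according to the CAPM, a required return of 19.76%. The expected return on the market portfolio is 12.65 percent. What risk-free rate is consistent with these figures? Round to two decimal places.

4.33%

E(R) = R_f + β(E(R_m) − R_f) = R_f(1 − β) + β·E(R_m)
19.76% = R_f × (1 − 1.855) + 1.855 × 12.65%
19.76% = R_f × -0.855 + 23.46575%
R_f = (19.76% − 23.46575%) / -0.855 = 4.33%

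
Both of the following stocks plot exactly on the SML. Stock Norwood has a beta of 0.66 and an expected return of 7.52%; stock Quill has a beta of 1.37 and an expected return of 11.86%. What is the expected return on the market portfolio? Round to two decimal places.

Both satisfy E(R) = R_f + β·MRP, so the slope of the SML is
MRP = (11.86% − 7.52%) / (1.37 − 0.66) = 4.34% / 0.71 = 6.1127%
R_f = E(R_Norwood) − β_Norwood·MRP = 7.52% − 0.66 × 6.1127% = 3.4856%
E(R_m) = R_f + MRP = 3.4856% + 6.1127% = 9.60%

9.60%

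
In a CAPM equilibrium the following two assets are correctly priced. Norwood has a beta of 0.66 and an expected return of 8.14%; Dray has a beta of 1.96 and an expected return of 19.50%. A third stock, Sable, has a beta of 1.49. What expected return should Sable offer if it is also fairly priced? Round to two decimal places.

MRP (SML slope) = (19.50% − 8.14%) / (1.96 − 0.66) = 11.36% / 1.30 = 8.7385%
R_f (intercept) = 8.14% − 0.66 × 8.7385% = 2.3726%
E(R_Sable) = R_f + β × MRP = 2.3726% + 1.49 × 8.7385% = 15.39%

15.39%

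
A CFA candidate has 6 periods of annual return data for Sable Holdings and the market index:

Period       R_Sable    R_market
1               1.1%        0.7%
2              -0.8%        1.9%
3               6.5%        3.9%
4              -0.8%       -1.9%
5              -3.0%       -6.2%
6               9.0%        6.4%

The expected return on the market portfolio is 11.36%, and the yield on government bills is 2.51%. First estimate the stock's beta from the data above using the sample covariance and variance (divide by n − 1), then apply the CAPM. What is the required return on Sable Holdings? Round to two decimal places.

Mean R_i = (1.1 − 0.8 + 6.5 − 0.8 − 3.0 + 9.0) / 6 = 2.0000%
Mean R_m = (0.7 + 1.9 + 3.9 − 1.9 − 6.2 + 6.4) / 6 = 0.8000%
Σ(R_i − R̄_i)(R_m − R̄_m) = 92.7200  ⇒  Cov = 92.7200 / 5 = 18.5440
Σ(R_m − R̄_m)² = 98.4800  ⇒  Var(R_m) = 98.4800 / 5 = 19.6960
β = Cov / Var(R_m) = 18.5440 / 19.6960 = 0.9415
MRP = 11.36% − 2.51% = 8.85%
E(R) = R_f + β × MRP = 2.51% + 0.9415 × 8.85% = 10.84%

10.84%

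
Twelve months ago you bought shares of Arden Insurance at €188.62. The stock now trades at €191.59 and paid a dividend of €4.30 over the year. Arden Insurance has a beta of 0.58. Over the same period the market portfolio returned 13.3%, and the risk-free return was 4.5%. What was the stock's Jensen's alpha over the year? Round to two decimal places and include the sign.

Realised HPR = (P1 + D1 − P0) / P0 = (191.59 + 4.30 − 188.62) / 188.62 = 7.27 / 188.62 = 3.8543%
MRP = 13.3% − 4.5% = 8.80%
CAPM required = R_f + β·MRP = 4.5% + 0.58 × 8.8% = 9.6040%
α = realised − required = 3.8543% − 9.6040% = -5.75%

-5.75%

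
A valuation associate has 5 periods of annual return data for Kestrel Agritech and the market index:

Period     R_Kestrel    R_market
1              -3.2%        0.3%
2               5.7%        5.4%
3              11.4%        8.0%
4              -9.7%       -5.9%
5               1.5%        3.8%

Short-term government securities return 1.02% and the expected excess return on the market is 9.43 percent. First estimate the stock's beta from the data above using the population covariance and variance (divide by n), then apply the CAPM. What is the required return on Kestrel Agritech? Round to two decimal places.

14.95%

Mean R_i = (-3.2 + 5.7 + 11.4 − 9.7 + 1.5) / 5 = 1.1400%
Mean R_m = (0.3 + 5.4 + 8.0 − 5.9 + 3.8) / 5 = 2.3200%
Σ(R_i − R̄_i)(R_m − R̄_m) = 170.7260  ⇒  Cov = 170.7260 / 5 = 34.1452
Σ(R_m − R̄_m)² = 115.5880  ⇒  Var(R_m) = 115.5880 / 5 = 23.1176
β = Cov / Var(R_m) = 34.1452 / 23.1176 = 1.4770
E(R) = R_f + β × MRP = 1.02% + 1.4770 × 9.43% = 14.95%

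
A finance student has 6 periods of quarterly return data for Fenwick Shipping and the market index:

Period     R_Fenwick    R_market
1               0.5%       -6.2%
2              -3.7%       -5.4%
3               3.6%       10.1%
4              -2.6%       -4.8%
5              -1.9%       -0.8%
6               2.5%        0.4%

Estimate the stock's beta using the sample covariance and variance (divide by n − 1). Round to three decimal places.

Mean R_i = (0.5 − 3.7 + 3.6 − 2.6 − 1.9 + 2.5) / 6 = -0.2667%
Mean R_m = (-6.2 − 5.4 + 10.1 − 4.8 − 0.8 + 0.4) / 6 = -1.1167%
Σ(R_i − R̄_i)(R_m − R̄_m) = 66.4533  ⇒  Cov = 66.4533 / 5 = 13.2907
Σ(R_m − R̄_m)² = 185.9683  ⇒  Var(R_m) = 185.9683 / 5 = 37.1937
β = Cov / Var(R_m) = 13.2907 / 37.1937 = 0.3573

0.357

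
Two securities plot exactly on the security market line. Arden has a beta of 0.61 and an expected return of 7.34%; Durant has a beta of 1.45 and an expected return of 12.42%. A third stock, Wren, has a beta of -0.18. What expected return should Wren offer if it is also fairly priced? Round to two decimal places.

MRP (SML slope) = (12.42% − 7.34%) / (1.45 − 0.61) = 5.08% / 0.84 = 6.0476%
R_f (intercept) = 7.34% − 0.61 × 6.0476% = 3.6510%
E(R_Wren) = R_f + β × MRP = 3.6510% + -0.18 × 6.0476% = 2.56%

2.56%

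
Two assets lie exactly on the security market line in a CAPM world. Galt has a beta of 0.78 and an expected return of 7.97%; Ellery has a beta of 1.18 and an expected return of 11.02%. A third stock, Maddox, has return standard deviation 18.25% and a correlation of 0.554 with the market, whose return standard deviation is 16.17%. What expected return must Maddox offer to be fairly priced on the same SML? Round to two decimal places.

MRP = (11.02% − 7.97%) / (1.18 − 0.78) = 7.6250%
R_f = 7.97% − 0.78 × 7.6250% = 2.0225%
β_Maddox = ρ·σ_i/σ_m = 0.554 × 18.25 / 16.17 = 0.6253
E(R_Maddox) = R_f + β × MRP = 2.0225% + 0.6253 × 7.6250% = 6.79%

6.79%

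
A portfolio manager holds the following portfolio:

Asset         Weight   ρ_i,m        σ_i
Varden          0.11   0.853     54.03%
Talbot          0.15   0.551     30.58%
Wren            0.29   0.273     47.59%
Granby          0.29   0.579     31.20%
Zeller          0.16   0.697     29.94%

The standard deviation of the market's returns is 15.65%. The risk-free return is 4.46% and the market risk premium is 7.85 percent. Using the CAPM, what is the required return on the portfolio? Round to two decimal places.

14.46%

β_Varden = 0.853 × 54.03% / 15.65% = 2.9449
β_Talbot = 0.551 × 30.58% / 15.65% = 1.0767
β_Wren = 0.273 × 47.59% / 15.65% = 0.8302
β_Granby = 0.579 × 31.20% / 15.65% = 1.1543
β_Zeller = 0.697 × 29.94% / 15.65% = 1.3334
β_P = Σ w_i β_i = 0.11×2.9449 + 0.15×1.0767 + 0.29×0.8302 + 0.29×1.1543 + 0.16×1.3334 = 1.2743
E(R_P) = R_f + β_P × MRP = 4.46% + 1.2743 × 7.85% = 14.46%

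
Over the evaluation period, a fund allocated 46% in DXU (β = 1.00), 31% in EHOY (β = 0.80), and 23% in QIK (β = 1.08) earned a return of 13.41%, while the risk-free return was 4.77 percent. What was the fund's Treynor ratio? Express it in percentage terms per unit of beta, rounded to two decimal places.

β_P = 0.46×1.00 + 0.31×0.80 + 0.23×1.08 = 0.9564
Treynor = (R_P − R_f) / β_P = (13.41% − 4.77%) / 0.9564 = 8.64% / 0.9564 = 9.03%

9.03%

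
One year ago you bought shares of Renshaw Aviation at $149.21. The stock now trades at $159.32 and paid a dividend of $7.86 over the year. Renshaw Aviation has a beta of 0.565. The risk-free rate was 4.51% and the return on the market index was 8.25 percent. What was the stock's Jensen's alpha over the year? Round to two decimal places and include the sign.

+5.42%

Realised HPR = (P1 + D1 − P0) / P0 = (159.32 + 7.86 − 149.21) / 149.21 = 17.97 / 149.21 = 12.0434%
MRP = 8.25% − 4.51% = 3.74%
CAPM required = R_f + β·MRP = 4.51% + 0.565 × 3.74% = 6.62310%
α = realised − required = 12.0434% − 6.62310% = +5.42%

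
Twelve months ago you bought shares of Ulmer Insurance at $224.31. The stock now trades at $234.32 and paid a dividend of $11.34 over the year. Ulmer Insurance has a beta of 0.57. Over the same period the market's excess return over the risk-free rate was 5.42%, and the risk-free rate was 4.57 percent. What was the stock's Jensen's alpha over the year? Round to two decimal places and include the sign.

Realised HPR = (P1 + D1 − P0) / P0 = (234.32 + 11.34 − 224.31) / 224.31 = 21.35 / 224.31 = 9.5181%
CAPM required = R_f + β·MRP = 4.57% + 0.57 × 5.42% = 7.6594%
α = realised − required = 9.5181% − 7.6594% = +1.86%

+1.86%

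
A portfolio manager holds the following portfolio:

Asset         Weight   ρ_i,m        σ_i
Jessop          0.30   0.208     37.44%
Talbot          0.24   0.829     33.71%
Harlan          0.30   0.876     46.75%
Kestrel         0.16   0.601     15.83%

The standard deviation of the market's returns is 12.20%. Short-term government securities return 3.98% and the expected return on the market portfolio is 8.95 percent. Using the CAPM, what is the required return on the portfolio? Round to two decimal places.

13.29%

β_Jessop = 0.208 × 37.44% / 12.20% = 0.6383
β_Talbot = 0.829 × 33.71% / 12.20% = 2.2906
β_Harlan = 0.876 × 46.75% / 12.20% = 3.3568
β_Kestrel = 0.601 × 15.83% / 12.20% = 0.7798
β_P = Σ w_i β_i = 0.30×0.6383 + 0.24×2.2906 + 0.30×3.3568 + 0.16×0.7798 = 1.8730
MRP = 8.95% − 3.98% = 4.97%
E(R_P) = R_f + β_P × MRP = 3.98% + 1.8730 × 4.97% = 13.29%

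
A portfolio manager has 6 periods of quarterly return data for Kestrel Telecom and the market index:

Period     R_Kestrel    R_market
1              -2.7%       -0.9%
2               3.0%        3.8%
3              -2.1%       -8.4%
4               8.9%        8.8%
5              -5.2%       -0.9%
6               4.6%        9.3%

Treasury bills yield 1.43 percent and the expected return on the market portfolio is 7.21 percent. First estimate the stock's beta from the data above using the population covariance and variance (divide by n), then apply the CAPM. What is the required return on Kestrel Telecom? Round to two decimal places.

5.10%

Mean R_i = (-2.7 + 3.0 − 2.1 + 8.9 − 5.2 + 4.6) / 6 = 1.0833%
Mean R_m = (-0.9 + 3.8 − 8.4 + 8.8 − 0.9 + 9.3) / 6 = 1.9500%
Σ(R_i − R̄_i)(R_m − R̄_m) = 144.5750  ⇒  Cov = 144.5750 / 6 = 24.0958
Σ(R_m − R̄_m)² = 227.7350  ⇒  Var(R_m) = 227.7350 / 6 = 37.9558
β = Cov / Var(R_m) = 24.0958 / 37.9558 = 0.6348
MRP = 7.21% − 1.43% = 5.78%
E(R) = R_f + β × MRP = 1.43% + 0.6348 × 5.78% = 5.10%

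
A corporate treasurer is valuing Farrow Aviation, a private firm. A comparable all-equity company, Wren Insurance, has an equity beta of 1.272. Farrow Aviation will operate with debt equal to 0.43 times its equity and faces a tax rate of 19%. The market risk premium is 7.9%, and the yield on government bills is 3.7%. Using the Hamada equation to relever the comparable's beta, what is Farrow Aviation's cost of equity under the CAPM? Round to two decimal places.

17.25%

β_L = β_U × [1 + (1 − t)(D/E)] = 1.272 × [1 + (1 − 0.19) × 0.43]
    = 1.272 × [1 + 0.81 × 0.43] = 1.272 × 1.3483 = 1.7150
E(R) = R_f + β_L × MRP = 3.7% + 1.7150 × 7.9% = 17.25%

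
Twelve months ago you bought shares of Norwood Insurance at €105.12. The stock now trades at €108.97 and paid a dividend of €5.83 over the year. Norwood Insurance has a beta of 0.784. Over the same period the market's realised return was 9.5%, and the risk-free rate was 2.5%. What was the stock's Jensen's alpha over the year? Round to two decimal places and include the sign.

+1.22%

Realised HPR = (P1 + D1 − P0) / P0 = (108.97 + 5.83 − 105.12) / 105.12 = 9.68 / 105.12 = 9.2085%
MRP = 9.5% − 2.5% = 7.00%
CAPM required = R_f + β·MRP = 2.5% + 0.784 × 7.0% = 7.9880%
α = realised − required = 9.2085% − 7.9880% = +1.22%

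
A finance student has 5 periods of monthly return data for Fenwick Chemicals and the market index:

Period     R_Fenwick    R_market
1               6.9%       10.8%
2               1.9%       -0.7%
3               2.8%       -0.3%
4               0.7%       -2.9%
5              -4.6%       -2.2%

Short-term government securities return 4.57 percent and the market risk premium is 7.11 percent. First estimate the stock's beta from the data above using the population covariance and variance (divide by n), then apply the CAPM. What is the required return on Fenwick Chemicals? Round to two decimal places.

8.70%

Mean R_i = (6.9 + 1.9 + 2.8 + 0.7 − 4.6) / 5 = 1.5400%
Mean R_m = (10.8 − 0.7 − 0.3 − 2.9 − 2.2) / 5 = 0.9400%
Σ(R_i − R̄_i)(R_m − R̄_m) = 73.2020  ⇒  Cov = 73.2020 / 5 = 14.6404
Σ(R_m − R̄_m)² = 126.0520  ⇒  Var(R_m) = 126.0520 / 5 = 25.2104
β = Cov / Var(R_m) = 14.6404 / 25.2104 = 0.5807
E(R) = R_f + β × MRP = 4.57% + 0.5807 × 7.11% = 8.70%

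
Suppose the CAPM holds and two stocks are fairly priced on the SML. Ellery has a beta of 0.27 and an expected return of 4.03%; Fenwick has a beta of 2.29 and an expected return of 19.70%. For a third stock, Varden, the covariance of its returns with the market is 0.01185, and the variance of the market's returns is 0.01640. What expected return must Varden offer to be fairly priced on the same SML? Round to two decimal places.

MRP = (19.70% − 4.03%) / (2.29 − 0.27) = 7.7574%
R_f = 4.03% − 0.27 × 7.7574% = 1.9355%
β_Varden = Cov / Var(R_m) = 0.01185 / 0.01640 = 0.7226
E(R_Varden) = R_f + β × MRP = 1.9355% + 0.7226 × 7.7574% = 7.54%

7.54%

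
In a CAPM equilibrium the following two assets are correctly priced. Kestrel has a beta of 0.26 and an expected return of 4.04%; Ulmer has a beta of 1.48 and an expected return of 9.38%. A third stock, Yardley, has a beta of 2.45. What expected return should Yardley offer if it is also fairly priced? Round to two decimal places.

MRP (SML slope) = (9.38% − 4.04%) / (1.48 − 0.26) = 5.34% / 1.22 = 4.3770%
R_f (intercept) = 4.04% − 0.26 × 4.3770% = 2.9020%
E(R_Yardley) = R_f + β × MRP = 2.9020% + 2.45 × 4.3770% = 13.63%

13.63%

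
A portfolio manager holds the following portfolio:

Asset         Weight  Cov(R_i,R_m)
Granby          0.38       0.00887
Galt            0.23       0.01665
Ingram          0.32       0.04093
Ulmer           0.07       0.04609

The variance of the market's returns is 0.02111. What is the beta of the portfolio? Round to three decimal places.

β_Granby = 0.00887 / 0.02111 = 0.4202
β_Galt = 0.01665 / 0.02111 = 0.7887
β_Ingram = 0.04093 / 0.02111 = 1.9389
β_Ulmer = 0.04609 / 0.02111 = 2.1833
β_P = Σ w_i β_i = 0.38×0.4202 + 0.23×0.7887 + 0.32×1.9389 + 0.07×2.1833 = 1.1144

1.114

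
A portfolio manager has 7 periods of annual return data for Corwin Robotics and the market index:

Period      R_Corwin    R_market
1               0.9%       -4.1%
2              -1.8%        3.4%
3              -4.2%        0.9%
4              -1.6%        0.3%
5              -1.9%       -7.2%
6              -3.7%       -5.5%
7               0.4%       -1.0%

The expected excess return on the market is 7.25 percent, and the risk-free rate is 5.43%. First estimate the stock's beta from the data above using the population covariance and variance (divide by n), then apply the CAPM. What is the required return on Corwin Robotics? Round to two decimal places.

5.19%

Mean R_i = (0.9 − 1.8 − 4.2 − 1.6 − 1.9 − 3.7 + 0.4) / 7 = -1.7000%
Mean R_m = (-4.1 + 3.4 + 0.9 + 0.3 − 7.2 − 5.5 − 1.0) / 7 = -1.8857%
Σ(R_i − R̄_i)(R_m − R̄_m) = -2.8800  ⇒  Cov = -2.8800 / 7 = -0.4114
Σ(R_m − R̄_m)² = 87.4686  ⇒  Var(R_m) = 87.4686 / 7 = 12.4955
β = Cov / Var(R_m) = -0.4114 / 12.4955 = -0.0329
E(R) = R_f + β × MRP = 5.43% + -0.0329 × 7.25% = 5.19%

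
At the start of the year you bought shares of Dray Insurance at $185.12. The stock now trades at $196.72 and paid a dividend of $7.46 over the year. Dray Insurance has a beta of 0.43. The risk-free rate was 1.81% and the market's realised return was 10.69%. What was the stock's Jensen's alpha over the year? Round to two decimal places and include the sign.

Realised HPR = (P1 + D1 − P0) / P0 = (196.72 + 7.46 − 185.12) / 185.12 = 19.06 / 185.12 = 10.2960%
MRP = 10.69% − 1.81% = 8.88%
CAPM required = R_f + β·MRP = 1.81% + 0.43 × 8.88% = 5.6284%
α = realised − required = 10.2960% − 5.6284% = +4.67%

+4.67%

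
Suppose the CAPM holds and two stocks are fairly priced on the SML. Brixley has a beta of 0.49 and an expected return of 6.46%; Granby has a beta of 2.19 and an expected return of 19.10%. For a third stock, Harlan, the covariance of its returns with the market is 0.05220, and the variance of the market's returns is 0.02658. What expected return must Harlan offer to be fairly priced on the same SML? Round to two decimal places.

17.42%

MRP = (19.10% − 6.46%) / (2.19 − 0.49) = 7.4353%
R_f = 6.46% − 0.49 × 7.4353% = 2.8167%
β_Harlan = Cov / Var(R_m) = 0.05220 / 0.02658 = 1.9639
E(R_Harlan) = R_f + β × MRP = 2.8167% + 1.9639 × 7.4353% = 17.42%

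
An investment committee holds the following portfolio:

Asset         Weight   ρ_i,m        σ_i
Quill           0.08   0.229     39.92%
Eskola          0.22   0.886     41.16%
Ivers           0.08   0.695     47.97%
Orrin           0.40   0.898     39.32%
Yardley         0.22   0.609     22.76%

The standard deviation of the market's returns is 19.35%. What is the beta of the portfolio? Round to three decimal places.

1.478

β_Quill = 0.229 × 39.92% / 19.35% = 0.4724
β_Eskola = 0.886 × 41.16% / 19.35% = 1.8846
β_Ivers = 0.695 × 47.97% / 19.35% = 1.7230
β_Orrin = 0.898 × 39.32% / 19.35% = 1.8248
β_Yardley = 0.609 × 22.76% / 19.35% = 0.7163
β_P = Σ w_i β_i = 0.08×0.4724 + 0.22×1.8846 + 0.08×1.7230 + 0.40×1.8248 + 0.22×0.7163 = 1.4778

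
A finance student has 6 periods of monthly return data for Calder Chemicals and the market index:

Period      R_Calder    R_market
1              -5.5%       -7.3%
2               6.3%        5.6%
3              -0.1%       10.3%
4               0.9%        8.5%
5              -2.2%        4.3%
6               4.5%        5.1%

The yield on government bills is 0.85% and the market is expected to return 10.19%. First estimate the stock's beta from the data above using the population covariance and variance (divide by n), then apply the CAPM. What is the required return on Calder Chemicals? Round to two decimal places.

Mean R_i = (-5.5 + 6.3 − 0.1 + 0.9 − 2.2 + 4.5) / 6 = 0.6500%
Mean R_m = (-7.3 + 5.6 + 10.3 + 8.5 + 4.3 + 5.1) / 6 = 4.4167%
Σ(R_i − R̄_i)(R_m − R̄_m) = 78.3150  ⇒  Cov = 78.3150 / 6 = 13.0525
Σ(R_m − R̄_m)² = 190.4483  ⇒  Var(R_m) = 190.4483 / 6 = 31.7414
β = Cov / Var(R_m) = 13.0525 / 31.7414 = 0.4112
MRP = 10.19% − 0.85% = 9.34%
E(R) = R_f + β × MRP = 0.85% + 0.4112 × 9.34% = 4.69%

4.69%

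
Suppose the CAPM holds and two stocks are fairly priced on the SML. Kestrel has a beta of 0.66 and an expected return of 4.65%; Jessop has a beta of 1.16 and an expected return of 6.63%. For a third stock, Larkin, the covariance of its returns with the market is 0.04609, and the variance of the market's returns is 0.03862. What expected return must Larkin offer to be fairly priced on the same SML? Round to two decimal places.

MRP = (6.63% − 4.65%) / (1.16 − 0.66) = 3.9600%
R_f = 4.65% − 0.66 × 3.9600% = 2.0364%
β_Larkin = Cov / Var(R_m) = 0.04609 / 0.03862 = 1.1934
E(R_Larkin) = R_f + β × MRP = 2.0364% + 1.1934 × 3.9600% = 6.76%

6.76%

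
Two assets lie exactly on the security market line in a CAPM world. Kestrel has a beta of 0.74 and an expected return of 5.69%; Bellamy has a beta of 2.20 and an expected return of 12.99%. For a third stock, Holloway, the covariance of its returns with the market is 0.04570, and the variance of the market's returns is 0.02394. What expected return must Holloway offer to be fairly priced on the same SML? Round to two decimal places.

11.53%

MRP = (12.99% − 5.69%) / (2.20 − 0.74) = 5.0000%
R_f = 5.69% − 0.74 × 5.0000% = 1.9900%
β_Holloway = Cov / Var(R_m) = 0.04570 / 0.02394 = 1.9089
E(R_Holloway) = R_f + β × MRP = 1.9900% + 1.9089 × 5.0000% = 11.53%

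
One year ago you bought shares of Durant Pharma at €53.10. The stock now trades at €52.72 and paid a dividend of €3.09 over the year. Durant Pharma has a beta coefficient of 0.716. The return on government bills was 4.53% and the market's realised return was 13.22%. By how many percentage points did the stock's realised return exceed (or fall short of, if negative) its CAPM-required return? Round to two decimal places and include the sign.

-5.65%

Realised HPR = (P1 + D1 − P0) / P0 = (52.72 + 3.09 − 53.10) / 53.10 = 2.71 / 53.10 = 5.1036%
MRP = 13.22% − 4.53% = 8.69%
CAPM required = R_f + β·MRP = 4.53% + 0.716 × 8.69% = 10.75204%
α = realised − required = 5.1036% − 10.75204% = -5.65%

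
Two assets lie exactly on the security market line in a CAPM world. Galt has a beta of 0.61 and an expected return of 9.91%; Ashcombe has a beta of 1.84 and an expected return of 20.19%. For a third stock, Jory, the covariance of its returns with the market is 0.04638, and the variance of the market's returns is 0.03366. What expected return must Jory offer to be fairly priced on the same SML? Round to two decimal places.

MRP = (20.19% − 9.91%) / (1.84 − 0.61) = 8.3577%
R_f = 9.91% − 0.61 × 8.3577% = 4.8118%
β_Jory = Cov / Var(R_m) = 0.04638 / 0.03366 = 1.3779
E(R_Jory) = R_f + β × MRP = 4.8118% + 1.3779 × 8.3577% = 16.33%

16.33%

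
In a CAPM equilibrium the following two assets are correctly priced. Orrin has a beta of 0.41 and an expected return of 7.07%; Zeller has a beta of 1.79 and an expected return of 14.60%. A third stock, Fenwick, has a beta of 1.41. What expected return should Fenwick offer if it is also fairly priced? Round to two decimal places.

12.53%

MRP (SML slope) = (14.60% − 7.07%) / (1.79 − 0.41) = 7.53% / 1.38 = 5.4565%
R_f (intercept) = 7.07% − 0.41 × 5.4565% = 4.8328%
E(R_Fenwick) = R_f + β × MRP = 4.8328% + 1.41 × 5.4565% = 12.53%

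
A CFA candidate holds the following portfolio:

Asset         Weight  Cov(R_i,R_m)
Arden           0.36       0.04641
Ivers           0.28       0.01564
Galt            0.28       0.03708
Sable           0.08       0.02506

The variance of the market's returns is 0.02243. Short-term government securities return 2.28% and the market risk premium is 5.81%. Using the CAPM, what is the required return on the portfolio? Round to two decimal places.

β_Arden = 0.04641 / 0.02243 = 2.0691
β_Ivers = 0.01564 / 0.02243 = 0.6973
β_Galt = 0.03708 / 0.02243 = 1.6531
β_Sable = 0.02506 / 0.02243 = 1.1173
β_P = Σ w_i β_i = 0.36×2.0691 + 0.28×0.6973 + 0.28×1.6531 + 0.08×1.1173 = 1.4924
E(R_P) = R_f + β_P × MRP = 2.28% + 1.4924 × 5.81% = 10.95%

10.95%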